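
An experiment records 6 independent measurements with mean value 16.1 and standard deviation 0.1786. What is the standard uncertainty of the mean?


The standard uncertainty for Type A evaluation is u = s / sqrt(n).
u = 0.1786 / sqrt(6)
u = 0.1786 / 2.4495
u = 0.0729

0.0729


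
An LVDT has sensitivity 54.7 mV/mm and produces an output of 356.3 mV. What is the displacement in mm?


Displacement = Vout / sensitivity.
d = 356.3 / 54.7
d = 6.514 mm

6.514 mm


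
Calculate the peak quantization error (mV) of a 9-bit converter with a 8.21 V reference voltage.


The maximum quantization error is +/- LSB/2.
LSB = Vref / 2^n = 8.21 / 512 = 0.01603516 V
Max error = LSB / 2 = 0.01603516 / 2 = 0.00801758 V
Max error = 8.0176 mV

8.0176 mV


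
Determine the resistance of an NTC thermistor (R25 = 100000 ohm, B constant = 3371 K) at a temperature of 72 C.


NTC thermistor equation: Rt = R25 * exp(B * (1/T - 1/T25)).
T in Kelvin: 345.15 K, T25 = 298.15 K
1/T - 1/T25 = 1/345.15 - 1/298.15 = -0.00045673
B * (1/T - 1/T25) = 3371 * -0.00045673 = -1.5396
Rt = 100000 * exp(-1.5396) = 21446.2 ohm

21446.2 ohm


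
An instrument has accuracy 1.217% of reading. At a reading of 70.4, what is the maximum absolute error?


Absolute error = (accuracy% / 100) * reading.
Error = (1.217 / 100) * 70.4
Error = 0.01217 * 70.4
Error = 0.8568

0.8568


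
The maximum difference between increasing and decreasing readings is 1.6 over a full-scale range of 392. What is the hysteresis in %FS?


Hysteresis = (max difference / full scale) * 100%.
H = (1.6 / 392) * 100
H = 0.408 %FS

0.408 %FS


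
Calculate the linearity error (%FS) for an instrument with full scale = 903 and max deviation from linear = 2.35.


Linearity error = (max deviation / full scale) * 100%.
Linearity = (2.35 / 903) * 100
Linearity = 0.26 %FS

0.26 %FS


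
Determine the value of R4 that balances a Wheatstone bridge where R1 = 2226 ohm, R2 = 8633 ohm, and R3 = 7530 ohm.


At balance: R1*R4 = R2*R3, so R4 = R2*R3/R1.
R4 = 8633 * 7530 / 2226
R4 = 65006490 / 2226
R4 = 29203.27 ohm

29203.27 ohm


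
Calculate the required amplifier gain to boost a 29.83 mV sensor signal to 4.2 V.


Gain = Vout / Vin (converting to same units).
G = 4.2 V / 29.83 mV
G = 4200.0 mV / 29.83 mV
G = 140.8

140.8


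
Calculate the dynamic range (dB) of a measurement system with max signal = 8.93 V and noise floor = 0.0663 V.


Dynamic range = 20 * log10(Vmax / Vnoise).
DR = 20 * log10(8.93 / 0.0663)
DR = 20 * log10(134.69)
DR = 42.59 dB

42.59 dB


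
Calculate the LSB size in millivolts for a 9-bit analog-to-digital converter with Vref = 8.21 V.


The resolution (LSB) of an ADC is Vref / 2^n.
LSB = 8.21 / 2^9
LSB = 8.21 / 512
LSB = 0.01603516 V = 16.03515625 mV

16.03515625 mV


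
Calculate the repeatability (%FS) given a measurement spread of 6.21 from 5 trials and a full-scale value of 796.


Repeatability = (spread / full scale) * 100%.
R = (6.21 / 796) * 100
R = 0.78 %FS

0.78 %FS


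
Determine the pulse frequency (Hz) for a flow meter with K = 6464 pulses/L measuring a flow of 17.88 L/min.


Frequency = K * Q / 60 (converting L/min to L/s).
f = 6464 * 17.88 / 60
f = 115576.32 / 60
f = 1926.27 Hz

1926.27 Hz


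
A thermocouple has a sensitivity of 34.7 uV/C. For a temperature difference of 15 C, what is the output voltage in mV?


The thermocouple output V = sensitivity * dT.
V = 34.7 uV/C * 15 C
V = 520.5 uV
V = 0.52 mV

0.52 mV


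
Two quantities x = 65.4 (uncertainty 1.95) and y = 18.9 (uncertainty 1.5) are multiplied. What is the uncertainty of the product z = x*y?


For a product z = x*y, the relative uncertainty is:
uz/z = sqrt((ux/x)^2 + (uy/y)^2)
Relative uncertainties: ux/x = 1.95/65.4 = 0.029817
uy/y = 1.5/18.9 = 0.079365
z = 65.4 * 18.9 = 1236.1
uz = 1236.1 * sqrt(0.029817^2 + 0.079365^2) = 104.795

104.795


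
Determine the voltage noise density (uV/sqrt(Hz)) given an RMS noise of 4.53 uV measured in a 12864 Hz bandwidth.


Noise spectral density = Vrms / sqrt(BW).
NSD = 4.53 / sqrt(12864)
NSD = 4.53 / 113.4196
NSD = 0.0399 uV/sqrt(Hz)

0.0399 uV/sqrt(Hz)


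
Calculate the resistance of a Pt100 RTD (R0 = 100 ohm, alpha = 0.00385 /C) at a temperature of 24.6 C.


The RTD equation: Rt = R0 * (1 + alpha * T).
Rt = 100 * (1 + 0.00385 * 24.6)
Rt = 100 * (1 + 0.09471)
Rt = 100 * 1.09471
Rt = 109.471 ohm

109.471 ohm


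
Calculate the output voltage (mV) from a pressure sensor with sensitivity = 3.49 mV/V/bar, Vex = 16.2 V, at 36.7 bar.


Output = sensitivity * Vex * P.
Vout = 3.49 * 16.2 * 36.7
Vout = 56.538 * 36.7
Vout = 2074.94 mV

2074.94 mV


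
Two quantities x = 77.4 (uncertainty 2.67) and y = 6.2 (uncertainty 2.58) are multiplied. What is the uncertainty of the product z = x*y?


For a product z = x*y, the relative uncertainty is:
uz/z = sqrt((ux/x)^2 + (uy/y)^2)
Relative uncertainties: ux/x = 2.67/77.4 = 0.034496
uy/y = 2.58/6.2 = 0.416129
z = 77.4 * 6.2 = 479.9
uz = 479.9 * sqrt(0.034496^2 + 0.416129^2) = 200.377

200.377


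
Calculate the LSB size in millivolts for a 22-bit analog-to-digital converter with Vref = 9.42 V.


The resolution (LSB) of an ADC is Vref / 2^n.
LSB = 9.42 / 2^22
LSB = 9.42 / 4194304
LSB = 2.25e-06 V = 0.0022459 mV

0.0022459 mV


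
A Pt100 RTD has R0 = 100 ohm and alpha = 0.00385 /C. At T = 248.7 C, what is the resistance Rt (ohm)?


The RTD equation: Rt = R0 * (1 + alpha * T).
Rt = 100 * (1 + 0.00385 * 248.7)
Rt = 100 * (1 + 0.957495)
Rt = 100 * 1.957495
Rt = 195.75 ohm

195.75 ohm


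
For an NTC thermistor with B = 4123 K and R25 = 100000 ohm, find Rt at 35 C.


NTC thermistor equation: Rt = R25 * exp(B * (1/T - 1/T25)).
T in Kelvin: 308.15 K, T25 = 298.15 K
1/T - 1/T25 = 1/308.15 - 1/298.15 = -0.00010884
B * (1/T - 1/T25) = 4123 * -0.00010884 = -0.4488
Rt = 100000 * exp(-0.4488) = 63841.8 ohm

63841.8 ohm


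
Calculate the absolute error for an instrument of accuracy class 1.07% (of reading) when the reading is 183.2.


Absolute error = (accuracy% / 100) * reading.
Error = (1.07 / 100) * 183.2
Error = 0.0107 * 183.2
Error = 1.9602

1.9602


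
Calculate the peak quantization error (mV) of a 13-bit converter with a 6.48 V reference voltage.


The maximum quantization error is +/- LSB/2.
LSB = Vref / 2^n = 6.48 / 8192 = 0.00079102 V
Max error = LSB / 2 = 0.00079102 / 2 = 0.00039551 V
Max error = 0.3955 mV

0.3955 mV


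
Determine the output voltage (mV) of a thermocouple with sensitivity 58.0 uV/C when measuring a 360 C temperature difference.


The thermocouple output V = sensitivity * dT.
V = 58.0 uV/C * 360 C
V = 20880.0 uV
V = 20.88 mV

20.88 mV


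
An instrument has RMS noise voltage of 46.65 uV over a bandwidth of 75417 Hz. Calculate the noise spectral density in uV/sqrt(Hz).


Noise spectral density = Vrms / sqrt(BW).
NSD = 46.65 / sqrt(75417)
NSD = 46.65 / 274.6216
NSD = 0.1699 uV/sqrt(Hz)

0.1699 uV/sqrt(Hz)


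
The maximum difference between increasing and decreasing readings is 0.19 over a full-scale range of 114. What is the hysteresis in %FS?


Hysteresis = (max difference / full scale) * 100%.
H = (0.19 / 114) * 100
H = 0.167 %FS

0.167 %FS


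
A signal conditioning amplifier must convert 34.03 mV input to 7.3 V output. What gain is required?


Gain = Vout / Vin (converting to same units).
G = 7.3 V / 34.03 mV
G = 7300.0 mV / 34.03 mV
G = 214.52

214.52


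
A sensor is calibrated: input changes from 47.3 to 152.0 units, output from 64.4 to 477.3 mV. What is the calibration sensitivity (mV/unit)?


Sensitivity = (y2 - y1) / (x2 - x1).
S = (477.3 - 64.4) / (152.0 - 47.3)
S = 412.9 / 104.7
S = 3.9436 mV/unit

3.9436 mV/unit


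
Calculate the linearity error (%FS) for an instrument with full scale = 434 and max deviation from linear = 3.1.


Linearity error = (max deviation / full scale) * 100%.
Linearity = (3.1 / 434) * 100
Linearity = 0.714 %FS

0.714 %FS


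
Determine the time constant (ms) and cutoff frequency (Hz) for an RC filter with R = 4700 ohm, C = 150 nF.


Time constant: tau = R * C.
tau = 4700 * 1.50e-07 = 0.000705 s
tau = 0.705 ms
Cutoff frequency: fc = 1 / (2*pi*R*C).
fc = 1 / (2*pi*0.000705) = 225.75 Hz

tau = 0.705 ms, fc = 225.75 Hz


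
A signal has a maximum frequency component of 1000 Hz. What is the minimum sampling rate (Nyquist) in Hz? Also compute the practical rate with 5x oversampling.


By Nyquist theorem, fs_min = 2 * fmax.
fs_min = 2 * 1000 = 2000 Hz
Practical rate = 5 * fs_min = 5 * 2000 = 10000 Hz

fs_min = 2000 Hz, fs_practical = 10000 Hz


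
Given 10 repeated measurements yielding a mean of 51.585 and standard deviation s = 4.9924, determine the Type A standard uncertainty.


The standard uncertainty for Type A evaluation is u = s / sqrt(n).
u = 4.9924 / sqrt(10)
u = 4.9924 / 3.1623
u = 1.5787

1.5787


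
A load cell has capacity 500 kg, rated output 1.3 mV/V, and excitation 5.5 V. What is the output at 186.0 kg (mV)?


Vout = rated_output * Vex * (load / capacity).
Vout = 1.3 * 5.5 * (186.0 / 500)
Vout = 1.3 * 5.5 * 0.372
Vout = 2.66 mV

2.66 mV


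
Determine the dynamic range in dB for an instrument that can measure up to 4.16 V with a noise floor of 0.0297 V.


Dynamic range = 20 * log10(Vmax / Vnoise).
DR = 20 * log10(4.16 / 0.0297)
DR = 20 * log10(140.07)
DR = 42.93 dB

42.93 dB


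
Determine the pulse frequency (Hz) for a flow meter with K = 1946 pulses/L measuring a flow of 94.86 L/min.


Frequency = K * Q / 60 (converting L/min to L/s).
f = 1946 * 94.86 / 60
f = 184597.56 / 60
f = 3076.63 Hz

3076.63 Hz


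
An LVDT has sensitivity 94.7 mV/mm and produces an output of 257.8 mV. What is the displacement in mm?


Displacement = Vout / sensitivity.
d = 257.8 / 94.7
d = 2.722 mm

2.722 mm


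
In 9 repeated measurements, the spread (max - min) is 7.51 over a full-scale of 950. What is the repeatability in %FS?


Repeatability = (spread / full scale) * 100%.
R = (7.51 / 950) * 100
R = 0.791 %FS

0.791 %FS


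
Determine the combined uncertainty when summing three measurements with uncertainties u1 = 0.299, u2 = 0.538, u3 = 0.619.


For a sum of independent quantities, uc = sqrt(u1^2 + u2^2 + u3^2).
uc = sqrt(0.299^2 + 0.538^2 + 0.619^2)
uc = sqrt(0.089401 + 0.289444 + 0.383161)
uc = 0.8729

0.8729


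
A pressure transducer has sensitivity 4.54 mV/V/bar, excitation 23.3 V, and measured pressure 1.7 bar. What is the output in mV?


Output = sensitivity * Vex * P.
Vout = 4.54 * 23.3 * 1.7
Vout = 105.782 * 1.7
Vout = 179.83 mV

179.83 mV


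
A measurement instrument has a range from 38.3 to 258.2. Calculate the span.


Span = upper range - lower range.
Span = 258.2 - (38.3)
Span = 219.9

219.9


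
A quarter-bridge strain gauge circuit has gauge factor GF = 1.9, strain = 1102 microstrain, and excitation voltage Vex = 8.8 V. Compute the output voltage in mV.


Quarter bridge output: Vout = (GF * epsilon * Vex) / 4.
Vout = (1.9 * 1102e-6 * 8.8) / 4
Vout = 0.01842544 / 4 V
Vout = 0.00460636 V = 4.6064 mV

4.6064 mV


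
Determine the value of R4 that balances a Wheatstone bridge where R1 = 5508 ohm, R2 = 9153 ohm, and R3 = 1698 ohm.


At balance: R1*R4 = R2*R3, so R4 = R2*R3/R1.
R4 = 9153 * 1698 / 5508
R4 = 15541794 / 5508
R4 = 2821.68 ohm

2821.68 ohm


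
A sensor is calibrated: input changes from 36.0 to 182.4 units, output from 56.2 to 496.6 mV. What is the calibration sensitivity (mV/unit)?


Sensitivity = (y2 - y1) / (x2 - x1).
S = (496.6 - 56.2) / (182.4 - 36.0)
S = 440.4 / 146.4
S = 3.0082 mV/unit

3.0082 mV/unit


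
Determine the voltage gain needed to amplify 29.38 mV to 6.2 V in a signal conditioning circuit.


Gain = Vout / Vin (converting to same units).
G = 6.2 V / 29.38 mV
G = 6200.0 mV / 29.38 mV
G = 211.03

211.03


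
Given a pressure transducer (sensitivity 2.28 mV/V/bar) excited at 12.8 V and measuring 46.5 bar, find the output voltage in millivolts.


Output = sensitivity * Vex * P.
Vout = 2.28 * 12.8 * 46.5
Vout = 29.184 * 46.5
Vout = 1357.06 mV

1357.06 mV


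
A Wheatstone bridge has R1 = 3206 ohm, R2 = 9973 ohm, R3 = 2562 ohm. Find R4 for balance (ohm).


At balance: R1*R4 = R2*R3, so R4 = R2*R3/R1.
R4 = 9973 * 2562 / 3206
R4 = 25550826 / 3206
R4 = 7969.69 ohm

7969.69 ohm


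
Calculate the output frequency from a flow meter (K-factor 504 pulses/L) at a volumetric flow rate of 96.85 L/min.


Frequency = K * Q / 60 (converting L/min to L/s).
f = 504 * 96.85 / 60
f = 48812.4 / 60
f = 813.54 Hz

813.54 Hz


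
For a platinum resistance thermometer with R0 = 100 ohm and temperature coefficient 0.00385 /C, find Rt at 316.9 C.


The RTD equation: Rt = R0 * (1 + alpha * T).
Rt = 100 * (1 + 0.00385 * 316.9)
Rt = 100 * (1 + 1.220065)
Rt = 100 * 2.220065
Rt = 222.006 ohm

222.006 ohm


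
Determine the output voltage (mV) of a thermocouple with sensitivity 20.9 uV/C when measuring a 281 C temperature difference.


The thermocouple output V = sensitivity * dT.
V = 20.9 uV/C * 281 C
V = 5872.9 uV
V = 5.873 mV

5.873 mV


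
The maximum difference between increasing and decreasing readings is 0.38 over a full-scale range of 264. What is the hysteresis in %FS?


Hysteresis = (max difference / full scale) * 100%.
H = (0.38 / 264) * 100
H = 0.144 %FS

0.144 %FS


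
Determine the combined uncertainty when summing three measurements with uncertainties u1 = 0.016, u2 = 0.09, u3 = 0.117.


For a sum of independent quantities, uc = sqrt(u1^2 + u2^2 + u3^2).
uc = sqrt(0.016^2 + 0.09^2 + 0.117^2)
uc = sqrt(0.000256 + 0.0081 + 0.013689)
uc = 0.1485

0.1485


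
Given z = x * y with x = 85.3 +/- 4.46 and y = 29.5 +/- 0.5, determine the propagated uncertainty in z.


For a product z = x*y, the relative uncertainty is:
uz/z = sqrt((ux/x)^2 + (uy/y)^2)
Relative uncertainties: ux/x = 4.46/85.3 = 0.052286
uy/y = 0.5/29.5 = 0.016949
z = 85.3 * 29.5 = 2516.3
uz = 2516.3 * sqrt(0.052286^2 + 0.016949^2) = 138.31

138.31


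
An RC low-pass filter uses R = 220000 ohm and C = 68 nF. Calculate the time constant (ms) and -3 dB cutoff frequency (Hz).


Time constant: tau = R * C.
tau = 220000 * 6.80e-08 = 0.01496 s
tau = 14.96 ms
Cutoff frequency: fc = 1 / (2*pi*R*C).
fc = 1 / (2*pi*0.01496) = 10.64 Hz

tau = 14.96 ms, fc = 10.64 Hz


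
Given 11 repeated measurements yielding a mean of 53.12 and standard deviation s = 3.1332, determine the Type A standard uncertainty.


The standard uncertainty for Type A evaluation is u = s / sqrt(n).
u = 3.1332 / sqrt(11)
u = 3.1332 / 3.3166
u = 0.9447

0.9447


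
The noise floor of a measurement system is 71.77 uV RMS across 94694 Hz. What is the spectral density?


Noise spectral density = Vrms / sqrt(BW).
NSD = 71.77 / sqrt(94694)
NSD = 71.77 / 307.7239
NSD = 0.2332 uV/sqrt(Hz)

0.2332 uV/sqrt(Hz)


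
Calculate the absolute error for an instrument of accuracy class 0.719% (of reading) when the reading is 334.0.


Absolute error = (accuracy% / 100) * reading.
Error = (0.719 / 100) * 334.0
Error = 0.00719 * 334.0
Error = 2.4015

2.4015


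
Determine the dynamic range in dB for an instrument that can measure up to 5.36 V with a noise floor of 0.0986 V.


Dynamic range = 20 * log10(Vmax / Vnoise).
DR = 20 * log10(5.36 / 0.0986)
DR = 20 * log10(54.36)
DR = 34.71 dB

34.71 dB


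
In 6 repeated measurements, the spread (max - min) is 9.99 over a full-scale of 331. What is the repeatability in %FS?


Repeatability = (spread / full scale) * 100%.
R = (9.99 / 331) * 100
R = 3.018 %FS

3.018 %FS


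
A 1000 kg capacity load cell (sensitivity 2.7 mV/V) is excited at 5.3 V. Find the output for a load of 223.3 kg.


Vout = rated_output * Vex * (load / capacity).
Vout = 2.7 * 5.3 * (223.3 / 1000)
Vout = 2.7 * 5.3 * 0.2233
Vout = 3.195 mV

3.195 mV


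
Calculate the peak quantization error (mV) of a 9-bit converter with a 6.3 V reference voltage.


The maximum quantization error is +/- LSB/2.
LSB = Vref / 2^n = 6.3 / 512 = 0.01230469 V
Max error = LSB / 2 = 0.01230469 / 2 = 0.00615234 V
Max error = 6.1523 mV

6.1523 mV


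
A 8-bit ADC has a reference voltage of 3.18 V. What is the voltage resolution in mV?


The resolution (LSB) of an ADC is Vref / 2^n.
LSB = 3.18 / 2^8
LSB = 3.18 / 256
LSB = 0.01242188 V = 12.421875 mV

12.421875 mV


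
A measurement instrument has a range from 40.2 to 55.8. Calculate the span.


Span = upper range - lower range.
Span = 55.8 - (40.2)
Span = 15.6

15.6


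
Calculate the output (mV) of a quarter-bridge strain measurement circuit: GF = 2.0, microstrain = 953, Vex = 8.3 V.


Quarter bridge output: Vout = (GF * epsilon * Vex) / 4.
Vout = (2.0 * 953e-6 * 8.3) / 4
Vout = 0.0158198 / 4 V
Vout = 0.00395495 V = 3.955 mV

3.955 mV


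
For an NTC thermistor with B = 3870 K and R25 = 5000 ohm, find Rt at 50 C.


NTC thermistor equation: Rt = R25 * exp(B * (1/T - 1/T25)).
T in Kelvin: 323.15 K, T25 = 298.15 K
1/T - 1/T25 = 1/323.15 - 1/298.15 = -0.00025948
B * (1/T - 1/T25) = 3870 * -0.00025948 = -1.0042
Rt = 5000 * exp(-1.0042) = 1831.7 ohm

1831.7 ohm


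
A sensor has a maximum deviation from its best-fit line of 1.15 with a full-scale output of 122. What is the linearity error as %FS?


Linearity error = (max deviation / full scale) * 100%.
Linearity = (1.15 / 122) * 100
Linearity = 0.943 %FS

0.943 %FS


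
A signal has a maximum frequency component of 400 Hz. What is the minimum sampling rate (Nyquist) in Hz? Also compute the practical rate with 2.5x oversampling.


By Nyquist theorem, fs_min = 2 * fmax.
fs_min = 2 * 400 = 800 Hz
Practical rate = 2.5 * fs_min = 2.5 * 800 = 2000 Hz

fs_min = 800 Hz, fs_practical = 2000 Hz


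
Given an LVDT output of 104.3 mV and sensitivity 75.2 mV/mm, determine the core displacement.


Displacement = Vout / sensitivity.
d = 104.3 / 75.2
d = 1.387 mm

1.387 mm


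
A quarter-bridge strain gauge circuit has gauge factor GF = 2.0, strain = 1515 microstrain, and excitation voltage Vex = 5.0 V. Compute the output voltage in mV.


Quarter bridge output: Vout = (GF * epsilon * Vex) / 4.
Vout = (2.0 * 1515e-6 * 5.0) / 4
Vout = 0.01515 / 4 V
Vout = 0.0037875 V = 3.7875 mV

3.7875 mV


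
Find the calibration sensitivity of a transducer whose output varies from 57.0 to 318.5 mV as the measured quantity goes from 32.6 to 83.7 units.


Sensitivity = (y2 - y1) / (x2 - x1).
S = (318.5 - 57.0) / (83.7 - 32.6)
S = 261.5 / 51.1
S = 5.1174 mV/unit

5.1174 mV/unit


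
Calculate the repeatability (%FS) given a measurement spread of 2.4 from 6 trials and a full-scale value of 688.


Repeatability = (spread / full scale) * 100%.
R = (2.4 / 688) * 100
R = 0.349 %FS

0.349 %FS


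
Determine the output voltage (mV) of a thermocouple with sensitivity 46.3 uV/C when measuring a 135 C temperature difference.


The thermocouple output V = sensitivity * dT.
V = 46.3 uV/C * 135 C
V = 6250.5 uV
V = 6.25 mV

6.25 mV


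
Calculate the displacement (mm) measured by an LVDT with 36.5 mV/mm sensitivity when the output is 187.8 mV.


Displacement = Vout / sensitivity.
d = 187.8 / 36.5
d = 5.145 mm

5.145 mm


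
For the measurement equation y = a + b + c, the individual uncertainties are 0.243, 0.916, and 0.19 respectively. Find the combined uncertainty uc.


For a sum of independent quantities, uc = sqrt(u1^2 + u2^2 + u3^2).
uc = sqrt(0.243^2 + 0.916^2 + 0.19^2)
uc = sqrt(0.059049 + 0.839056 + 0.0361)
uc = 0.9665

0.9665


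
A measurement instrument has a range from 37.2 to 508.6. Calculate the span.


Span = upper range - lower range.
Span = 508.6 - (37.2)
Span = 471.4

471.4


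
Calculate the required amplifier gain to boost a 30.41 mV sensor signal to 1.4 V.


Gain = Vout / Vin (converting to same units).
G = 1.4 V / 30.41 mV
G = 1400.0 mV / 30.41 mV
G = 46.04

46.04


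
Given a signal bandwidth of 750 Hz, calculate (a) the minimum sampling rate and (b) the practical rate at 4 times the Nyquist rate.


By Nyquist theorem, fs_min = 2 * fmax.
fs_min = 2 * 750 = 1500 Hz
Practical rate = 4 * fs_min = 4 * 1500 = 6000 Hz

fs_min = 1500 Hz, fs_practical = 6000 Hz


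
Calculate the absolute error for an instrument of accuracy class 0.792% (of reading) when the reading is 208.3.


Absolute error = (accuracy% / 100) * reading.
Error = (0.792 / 100) * 208.3
Error = 0.00792 * 208.3
Error = 1.6497

1.6497


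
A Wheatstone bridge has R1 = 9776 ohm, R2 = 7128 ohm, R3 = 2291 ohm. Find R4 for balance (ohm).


At balance: R1*R4 = R2*R3, so R4 = R2*R3/R1.
R4 = 7128 * 2291 / 9776
R4 = 16330248 / 9776
R4 = 1670.44 ohm

1670.44 ohm


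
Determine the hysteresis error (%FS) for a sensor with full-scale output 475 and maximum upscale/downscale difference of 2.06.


Hysteresis = (max difference / full scale) * 100%.
H = (2.06 / 475) * 100
H = 0.434 %FS

0.434 %FS


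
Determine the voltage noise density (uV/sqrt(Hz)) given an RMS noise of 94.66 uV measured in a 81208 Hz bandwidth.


Noise spectral density = Vrms / sqrt(BW).
NSD = 94.66 / sqrt(81208)
NSD = 94.66 / 284.9702
NSD = 0.3322 uV/sqrt(Hz)

0.3322 uV/sqrt(Hz)


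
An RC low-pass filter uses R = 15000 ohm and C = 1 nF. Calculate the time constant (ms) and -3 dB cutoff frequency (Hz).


Time constant: tau = R * C.
tau = 15000 * 1.00e-09 = 1.5e-05 s
tau = 0.015 ms
Cutoff frequency: fc = 1 / (2*pi*R*C).
fc = 1 / (2*pi*1.5e-05) = 10610.33 Hz

tau = 0.015 ms, fc = 10610.33 Hz


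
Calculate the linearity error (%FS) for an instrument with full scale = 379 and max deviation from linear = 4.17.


Linearity error = (max deviation / full scale) * 100%.
Linearity = (4.17 / 379) * 100
Linearity = 1.1 %FS

1.1 %FS


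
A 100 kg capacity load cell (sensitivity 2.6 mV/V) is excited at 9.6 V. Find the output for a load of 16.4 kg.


Vout = rated_output * Vex * (load / capacity).
Vout = 2.6 * 9.6 * (16.4 / 100)
Vout = 2.6 * 9.6 * 0.164
Vout = 4.093 mV

4.093 mV


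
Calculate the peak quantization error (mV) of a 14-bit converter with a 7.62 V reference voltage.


The maximum quantization error is +/- LSB/2.
LSB = Vref / 2^n = 7.62 / 16384 = 0.00046509 V
Max error = LSB / 2 = 0.00046509 / 2 = 0.00023254 V
Max error = 0.2325 mV

0.2325 mV


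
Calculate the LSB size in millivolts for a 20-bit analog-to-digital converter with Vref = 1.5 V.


The resolution (LSB) of an ADC is Vref / 2^n.
LSB = 1.5 / 2^20
LSB = 1.5 / 1048576
LSB = 1.43e-06 V = 0.00143051 mV

0.00143051 mV


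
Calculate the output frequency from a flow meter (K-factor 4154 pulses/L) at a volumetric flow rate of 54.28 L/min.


Frequency = K * Q / 60 (converting L/min to L/s).
f = 4154 * 54.28 / 60
f = 225479.12 / 60
f = 3757.99 Hz

3757.99 Hz


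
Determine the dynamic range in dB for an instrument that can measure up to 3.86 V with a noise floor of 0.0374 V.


Dynamic range = 20 * log10(Vmax / Vnoise).
DR = 20 * log10(3.86 / 0.0374)
DR = 20 * log10(103.21)
DR = 40.27 dB

40.27 dB


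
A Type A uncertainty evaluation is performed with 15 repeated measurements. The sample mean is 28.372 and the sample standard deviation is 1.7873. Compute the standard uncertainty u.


The standard uncertainty for Type A evaluation is u = s / sqrt(n).
u = 1.7873 / sqrt(15)
u = 1.7873 / 3.873
u = 0.4615

0.4615


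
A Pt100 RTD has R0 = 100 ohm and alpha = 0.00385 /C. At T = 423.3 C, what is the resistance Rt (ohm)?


The RTD equation: Rt = R0 * (1 + alpha * T).
Rt = 100 * (1 + 0.00385 * 423.3)
Rt = 100 * (1 + 1.629705)
Rt = 100 * 2.629705
Rt = 262.971 ohm

262.971 ohm


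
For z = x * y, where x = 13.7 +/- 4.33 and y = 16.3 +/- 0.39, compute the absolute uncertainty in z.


For a product z = x*y, the relative uncertainty is:
uz/z = sqrt((ux/x)^2 + (uy/y)^2)
Relative uncertainties: ux/x = 4.33/13.7 = 0.316058
uy/y = 0.39/16.3 = 0.023926
z = 13.7 * 16.3 = 223.3
uz = 223.3 * sqrt(0.316058^2 + 0.023926^2) = 70.781

70.781


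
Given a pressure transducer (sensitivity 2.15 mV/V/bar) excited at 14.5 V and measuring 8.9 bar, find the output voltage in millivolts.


Output = sensitivity * Vex * P.
Vout = 2.15 * 14.5 * 8.9
Vout = 31.175 * 8.9
Vout = 277.46 mV

277.46 mV


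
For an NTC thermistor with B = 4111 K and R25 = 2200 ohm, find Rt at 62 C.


NTC thermistor equation: Rt = R25 * exp(B * (1/T - 1/T25)).
T in Kelvin: 335.15 K, T25 = 298.15 K
1/T - 1/T25 = 1/335.15 - 1/298.15 = -0.00037028
B * (1/T - 1/T25) = 4111 * -0.00037028 = -1.5222
Rt = 2200 * exp(-1.5222) = 480.1 ohm

480.1 ohm


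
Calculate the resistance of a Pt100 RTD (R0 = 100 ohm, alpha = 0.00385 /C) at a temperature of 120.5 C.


The RTD equation: Rt = R0 * (1 + alpha * T).
Rt = 100 * (1 + 0.00385 * 120.5)
Rt = 100 * (1 + 0.463925)
Rt = 100 * 1.463925
Rt = 146.393 ohm

146.393 ohm


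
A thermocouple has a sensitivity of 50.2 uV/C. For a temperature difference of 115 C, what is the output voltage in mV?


The thermocouple output V = sensitivity * dT.
V = 50.2 uV/C * 115 C
V = 5773.0 uV
V = 5.773 mV

5.773 mV


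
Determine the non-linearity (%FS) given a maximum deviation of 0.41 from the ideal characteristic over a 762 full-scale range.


Linearity error = (max deviation / full scale) * 100%.
Linearity = (0.41 / 762) * 100
Linearity = 0.054 %FS

0.054 %FS


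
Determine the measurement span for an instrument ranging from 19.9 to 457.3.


Span = upper range - lower range.
Span = 457.3 - (19.9)
Span = 437.4

437.4


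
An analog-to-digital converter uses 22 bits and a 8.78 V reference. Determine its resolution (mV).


The resolution (LSB) of an ADC is Vref / 2^n.
LSB = 8.78 / 2^22
LSB = 8.78 / 4194304
LSB = 2.09e-06 V = 0.00209332 mV

0.00209332 mV


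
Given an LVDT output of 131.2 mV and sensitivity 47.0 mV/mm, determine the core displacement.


Displacement = Vout / sensitivity.
d = 131.2 / 47.0
d = 2.791 mm

2.791 mm


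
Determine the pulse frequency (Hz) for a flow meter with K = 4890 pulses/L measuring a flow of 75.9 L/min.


Frequency = K * Q / 60 (converting L/min to L/s).
f = 4890 * 75.9 / 60
f = 371151.0 / 60
f = 6185.85 Hz

6185.85 Hz


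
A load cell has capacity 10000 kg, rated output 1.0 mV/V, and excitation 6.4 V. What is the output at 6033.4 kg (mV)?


Vout = rated_output * Vex * (load / capacity).
Vout = 1.0 * 6.4 * (6033.4 / 10000)
Vout = 1.0 * 6.4 * 0.60334
Vout = 3.861 mV

3.861 mV


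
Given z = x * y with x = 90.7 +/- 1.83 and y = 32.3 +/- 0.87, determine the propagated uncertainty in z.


For a product z = x*y, the relative uncertainty is:
uz/z = sqrt((ux/x)^2 + (uy/y)^2)
Relative uncertainties: ux/x = 1.83/90.7 = 0.020176
uy/y = 0.87/32.3 = 0.026935
z = 90.7 * 32.3 = 2929.6
uz = 2929.6 * sqrt(0.020176^2 + 0.026935^2) = 98.593

98.593


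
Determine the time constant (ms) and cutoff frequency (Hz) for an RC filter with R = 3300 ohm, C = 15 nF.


Time constant: tau = R * C.
tau = 3300 * 1.50e-08 = 4.95e-05 s
tau = 0.0495 ms
Cutoff frequency: fc = 1 / (2*pi*R*C).
fc = 1 / (2*pi*4.95e-05) = 3215.25 Hz

tau = 0.0495 ms, fc = 3215.25 Hz


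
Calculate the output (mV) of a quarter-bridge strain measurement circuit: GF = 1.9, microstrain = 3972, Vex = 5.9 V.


Quarter bridge output: Vout = (GF * epsilon * Vex) / 4.
Vout = (1.9 * 3972e-6 * 5.9) / 4
Vout = 0.04452612 / 4 V
Vout = 0.01113153 V = 11.1315 mV

11.1315 mV


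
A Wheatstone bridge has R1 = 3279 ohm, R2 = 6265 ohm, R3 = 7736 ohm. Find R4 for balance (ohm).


At balance: R1*R4 = R2*R3, so R4 = R2*R3/R1.
R4 = 6265 * 7736 / 3279
R4 = 48466040 / 3279
R4 = 14780.74 ohm

14780.74 ohm


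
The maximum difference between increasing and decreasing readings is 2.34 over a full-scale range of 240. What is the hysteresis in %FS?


Hysteresis = (max difference / full scale) * 100%.
H = (2.34 / 240) * 100
H = 0.975 %FS

0.975 %FS


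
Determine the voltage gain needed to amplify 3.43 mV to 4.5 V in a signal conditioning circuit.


Gain = Vout / Vin (converting to same units).
G = 4.5 V / 3.43 mV
G = 4500.0 mV / 3.43 mV
G = 1311.95

1311.95


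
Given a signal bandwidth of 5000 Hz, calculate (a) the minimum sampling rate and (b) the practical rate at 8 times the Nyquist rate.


By Nyquist theorem, fs_min = 2 * fmax.
fs_min = 2 * 5000 = 10000 Hz
Practical rate = 8 * fs_min = 8 * 10000 = 80000 Hz

fs_min = 10000 Hz, fs_practical = 80000 Hz


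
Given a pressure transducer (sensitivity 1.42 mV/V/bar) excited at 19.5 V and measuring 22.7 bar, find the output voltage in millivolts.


Output = sensitivity * Vex * P.
Vout = 1.42 * 19.5 * 22.7
Vout = 27.69 * 22.7
Vout = 628.56 mV

628.56 mV


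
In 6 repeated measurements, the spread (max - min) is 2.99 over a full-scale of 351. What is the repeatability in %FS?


Repeatability = (spread / full scale) * 100%.
R = (2.99 / 351) * 100
R = 0.852 %FS

0.852 %FS


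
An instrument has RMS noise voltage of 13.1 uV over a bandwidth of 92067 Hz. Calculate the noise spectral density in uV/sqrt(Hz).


Noise spectral density = Vrms / sqrt(BW).
NSD = 13.1 / sqrt(92067)
NSD = 13.1 / 303.4254
NSD = 0.0432 uV/sqrt(Hz)

0.0432 uV/sqrt(Hz)


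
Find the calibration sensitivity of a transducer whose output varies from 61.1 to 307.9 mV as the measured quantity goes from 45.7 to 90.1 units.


Sensitivity = (y2 - y1) / (x2 - x1).
S = (307.9 - 61.1) / (90.1 - 45.7)
S = 246.8 / 44.4
S = 5.5586 mV/unit

5.5586 mV/unit


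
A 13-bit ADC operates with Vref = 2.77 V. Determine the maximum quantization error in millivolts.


The maximum quantization error is +/- LSB/2.
LSB = Vref / 2^n = 2.77 / 8192 = 0.00033813 V
Max error = LSB / 2 = 0.00033813 / 2 = 0.00016907 V
Max error = 0.1691 mV

0.1691 mV


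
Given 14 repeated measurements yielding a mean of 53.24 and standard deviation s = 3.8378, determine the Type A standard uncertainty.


The standard uncertainty for Type A evaluation is u = s / sqrt(n).
u = 3.8378 / sqrt(14)
u = 3.8378 / 3.7417
u = 1.0257

1.0257


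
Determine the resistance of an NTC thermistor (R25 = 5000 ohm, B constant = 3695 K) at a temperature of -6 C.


NTC thermistor equation: Rt = R25 * exp(B * (1/T - 1/T25)).
T in Kelvin: 267.15 K, T25 = 298.15 K
1/T - 1/T25 = 1/267.15 - 1/298.15 = 0.0003892
B * (1/T - 1/T25) = 3695 * 0.0003892 = 1.4381
Rt = 5000 * exp(1.4381) = 21063.2 ohm

21063.2 ohm


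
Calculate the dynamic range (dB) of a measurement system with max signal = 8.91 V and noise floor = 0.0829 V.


Dynamic range = 20 * log10(Vmax / Vnoise).
DR = 20 * log10(8.91 / 0.0829)
DR = 20 * log10(107.48)
DR = 40.63 dB

40.63 dB


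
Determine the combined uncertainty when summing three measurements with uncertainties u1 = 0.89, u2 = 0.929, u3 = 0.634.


For a sum of independent quantities, uc = sqrt(u1^2 + u2^2 + u3^2).
uc = sqrt(0.89^2 + 0.929^2 + 0.634^2)
uc = sqrt(0.7921 + 0.863041 + 0.401956)
uc = 1.4343

1.4343


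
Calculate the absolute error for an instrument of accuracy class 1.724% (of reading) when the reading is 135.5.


Absolute error = (accuracy% / 100) * reading.
Error = (1.724 / 100) * 135.5
Error = 0.01724 * 135.5
Error = 2.336

2.336


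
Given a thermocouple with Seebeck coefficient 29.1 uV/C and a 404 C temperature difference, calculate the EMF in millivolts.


The thermocouple output V = sensitivity * dT.
V = 29.1 uV/C * 404 C
V = 11756.4 uV
V = 11.756 mV

11.756 mV


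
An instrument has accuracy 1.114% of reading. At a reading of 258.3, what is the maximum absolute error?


Absolute error = (accuracy% / 100) * reading.
Error = (1.114 / 100) * 258.3
Error = 0.01114 * 258.3
Error = 2.8775

2.8775


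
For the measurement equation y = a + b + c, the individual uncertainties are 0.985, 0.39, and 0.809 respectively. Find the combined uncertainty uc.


For a sum of independent quantities, uc = sqrt(u1^2 + u2^2 + u3^2).
uc = sqrt(0.985^2 + 0.39^2 + 0.809^2)
uc = sqrt(0.970225 + 0.1521 + 0.654481)
uc = 1.333

1.333


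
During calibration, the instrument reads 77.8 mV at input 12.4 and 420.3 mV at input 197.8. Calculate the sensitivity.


Sensitivity = (y2 - y1) / (x2 - x1).
S = (420.3 - 77.8) / (197.8 - 12.4)
S = 342.5 / 185.4
S = 1.8474 mV/unit

1.8474 mV/unit


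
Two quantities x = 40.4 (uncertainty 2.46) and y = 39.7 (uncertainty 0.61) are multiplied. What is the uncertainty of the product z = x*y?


For a product z = x*y, the relative uncertainty is:
uz/z = sqrt((ux/x)^2 + (uy/y)^2)
Relative uncertainties: ux/x = 2.46/40.4 = 0.060891
uy/y = 0.61/39.7 = 0.015365
z = 40.4 * 39.7 = 1603.9
uz = 1603.9 * sqrt(0.060891^2 + 0.015365^2) = 100.723

100.723


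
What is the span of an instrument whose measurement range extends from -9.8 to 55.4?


Span = upper range - lower range.
Span = 55.4 - (-9.8)
Span = 65.2

65.2


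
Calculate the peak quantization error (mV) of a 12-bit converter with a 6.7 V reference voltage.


The maximum quantization error is +/- LSB/2.
LSB = Vref / 2^n = 6.7 / 4096 = 0.00163574 V
Max error = LSB / 2 = 0.00163574 / 2 = 0.00081787 V
Max error = 0.8179 mV

0.8179 mV


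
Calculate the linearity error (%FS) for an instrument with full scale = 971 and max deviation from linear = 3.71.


Linearity error = (max deviation / full scale) * 100%.
Linearity = (3.71 / 971) * 100
Linearity = 0.382 %FS

0.382 %FS


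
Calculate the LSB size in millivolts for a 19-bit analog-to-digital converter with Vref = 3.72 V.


The resolution (LSB) of an ADC is Vref / 2^n.
LSB = 3.72 / 2^19
LSB = 3.72 / 524288
LSB = 7.1e-06 V = 0.00709534 mV

0.00709534 mV


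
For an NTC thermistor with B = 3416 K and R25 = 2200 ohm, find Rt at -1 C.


NTC thermistor equation: Rt = R25 * exp(B * (1/T - 1/T25)).
T in Kelvin: 272.15 K, T25 = 298.15 K
1/T - 1/T25 = 1/272.15 - 1/298.15 = 0.00032043
B * (1/T - 1/T25) = 3416 * 0.00032043 = 1.0946
Rt = 2200 * exp(1.0946) = 6573.4 ohm

6573.4 ohm


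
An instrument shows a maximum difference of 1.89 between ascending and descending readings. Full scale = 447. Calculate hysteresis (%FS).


Hysteresis = (max difference / full scale) * 100%.
H = (1.89 / 447) * 100
H = 0.423 %FS

0.423 %FS


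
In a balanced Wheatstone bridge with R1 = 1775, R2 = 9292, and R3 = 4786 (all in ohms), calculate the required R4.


At balance: R1*R4 = R2*R3, so R4 = R2*R3/R1.
R4 = 9292 * 4786 / 1775
R4 = 44471512 / 1775
R4 = 25054.37 ohm

25054.37 ohm


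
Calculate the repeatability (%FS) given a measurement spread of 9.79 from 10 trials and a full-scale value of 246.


Repeatability = (spread / full scale) * 100%.
R = (9.79 / 246) * 100
R = 3.98 %FS

3.98 %FS


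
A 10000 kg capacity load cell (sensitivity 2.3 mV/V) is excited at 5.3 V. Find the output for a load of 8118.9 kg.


Vout = rated_output * Vex * (load / capacity).
Vout = 2.3 * 5.3 * (8118.9 / 10000)
Vout = 2.3 * 5.3 * 0.81189
Vout = 9.897 mV

9.897 mV


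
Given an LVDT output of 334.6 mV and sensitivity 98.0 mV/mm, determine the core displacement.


Displacement = Vout / sensitivity.
d = 334.6 / 98.0
d = 3.414 mm

3.414 mm


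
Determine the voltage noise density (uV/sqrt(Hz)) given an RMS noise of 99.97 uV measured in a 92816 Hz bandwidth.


Noise spectral density = Vrms / sqrt(BW).
NSD = 99.97 / sqrt(92816)
NSD = 99.97 / 304.6572
NSD = 0.3281 uV/sqrt(Hz)

0.3281 uV/sqrt(Hz)


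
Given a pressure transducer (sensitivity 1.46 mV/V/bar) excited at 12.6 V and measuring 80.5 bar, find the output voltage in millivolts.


Output = sensitivity * Vex * P.
Vout = 1.46 * 12.6 * 80.5
Vout = 18.396 * 80.5
Vout = 1480.88 mV

1480.88 mV


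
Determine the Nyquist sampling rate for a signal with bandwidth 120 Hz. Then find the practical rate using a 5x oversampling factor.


By Nyquist theorem, fs_min = 2 * fmax.
fs_min = 2 * 120 = 240 Hz
Practical rate = 5 * fs_min = 5 * 240 = 1200 Hz

fs_min = 240 Hz, fs_practical = 1200 Hz


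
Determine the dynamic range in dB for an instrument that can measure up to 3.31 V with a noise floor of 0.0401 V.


Dynamic range = 20 * log10(Vmax / Vnoise).
DR = 20 * log10(3.31 / 0.0401)
DR = 20 * log10(82.54)
DR = 38.33 dB

38.33 dB


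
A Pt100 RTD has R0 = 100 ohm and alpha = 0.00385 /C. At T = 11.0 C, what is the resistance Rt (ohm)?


The RTD equation: Rt = R0 * (1 + alpha * T).
Rt = 100 * (1 + 0.00385 * 11.0)
Rt = 100 * (1 + 0.04235)
Rt = 100 * 1.04235
Rt = 104.235 ohm

104.235 ohm


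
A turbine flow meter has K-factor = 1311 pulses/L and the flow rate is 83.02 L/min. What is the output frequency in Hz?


Frequency = K * Q / 60 (converting L/min to L/s).
f = 1311 * 83.02 / 60
f = 108839.22 / 60
f = 1813.99 Hz

1813.99 Hz


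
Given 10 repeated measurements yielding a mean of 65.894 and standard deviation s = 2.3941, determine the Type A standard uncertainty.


The standard uncertainty for Type A evaluation is u = s / sqrt(n).
u = 2.3941 / sqrt(10)
u = 2.3941 / 3.1623
u = 0.7571

0.7571


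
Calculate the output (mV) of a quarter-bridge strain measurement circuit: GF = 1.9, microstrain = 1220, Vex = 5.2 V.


Quarter bridge output: Vout = (GF * epsilon * Vex) / 4.
Vout = (1.9 * 1220e-6 * 5.2) / 4
Vout = 0.0120536 / 4 V
Vout = 0.0030134 V = 3.0134 mV

3.0134 mV


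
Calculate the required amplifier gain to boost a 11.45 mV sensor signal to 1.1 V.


Gain = Vout / Vin (converting to same units).
G = 1.1 V / 11.45 mV
G = 1100.0 mV / 11.45 mV
G = 96.07

96.07


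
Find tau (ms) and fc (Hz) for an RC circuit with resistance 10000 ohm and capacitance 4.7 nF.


Time constant: tau = R * C.
tau = 10000 * 4.70e-09 = 4.7e-05 s
tau = 0.047 ms
Cutoff frequency: fc = 1 / (2*pi*R*C).
fc = 1 / (2*pi*4.7e-05) = 3386.28 Hz

tau = 0.047 ms, fc = 3386.28 Hz


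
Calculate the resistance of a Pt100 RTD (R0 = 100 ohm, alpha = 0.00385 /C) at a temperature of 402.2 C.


The RTD equation: Rt = R0 * (1 + alpha * T).
Rt = 100 * (1 + 0.00385 * 402.2)
Rt = 100 * (1 + 1.54847)
Rt = 100 * 2.54847
Rt = 254.847 ohm

254.847 ohm


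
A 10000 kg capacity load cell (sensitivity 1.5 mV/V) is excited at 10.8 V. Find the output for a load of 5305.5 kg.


Vout = rated_output * Vex * (load / capacity).
Vout = 1.5 * 10.8 * (5305.5 / 10000)
Vout = 1.5 * 10.8 * 0.53055
Vout = 8.595 mV

8.595 mV


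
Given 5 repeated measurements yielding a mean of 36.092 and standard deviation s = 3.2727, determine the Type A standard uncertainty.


The standard uncertainty for Type A evaluation is u = s / sqrt(n).
u = 3.2727 / sqrt(5)
u = 3.2727 / 2.2361
u = 1.4636

1.4636


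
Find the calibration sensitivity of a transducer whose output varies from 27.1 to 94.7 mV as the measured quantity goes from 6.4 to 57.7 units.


Sensitivity = (y2 - y1) / (x2 - x1).
S = (94.7 - 27.1) / (57.7 - 6.4)
S = 67.6 / 51.3
S = 1.3177 mV/unit

1.3177 mV/unit


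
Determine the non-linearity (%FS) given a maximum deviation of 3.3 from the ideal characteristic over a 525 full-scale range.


Linearity error = (max deviation / full scale) * 100%.
Linearity = (3.3 / 525) * 100
Linearity = 0.629 %FS

0.629 %FS


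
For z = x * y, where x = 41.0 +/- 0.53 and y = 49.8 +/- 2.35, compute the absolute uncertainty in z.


For a product z = x*y, the relative uncertainty is:
uz/z = sqrt((ux/x)^2 + (uy/y)^2)
Relative uncertainties: ux/x = 0.53/41.0 = 0.012927
uy/y = 2.35/49.8 = 0.047189
z = 41.0 * 49.8 = 2041.8
uz = 2041.8 * sqrt(0.012927^2 + 0.047189^2) = 99.9

99.9


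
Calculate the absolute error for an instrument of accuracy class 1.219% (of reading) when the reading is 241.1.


Absolute error = (accuracy% / 100) * reading.
Error = (1.219 / 100) * 241.1
Error = 0.01219 * 241.1
Error = 2.939

2.939


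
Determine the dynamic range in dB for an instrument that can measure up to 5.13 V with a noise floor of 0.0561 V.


Dynamic range = 20 * log10(Vmax / Vnoise).
DR = 20 * log10(5.13 / 0.0561)
DR = 20 * log10(91.44)
DR = 39.22 dB

39.22 dB


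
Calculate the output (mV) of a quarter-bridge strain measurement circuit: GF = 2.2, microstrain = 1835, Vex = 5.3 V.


Quarter bridge output: Vout = (GF * epsilon * Vex) / 4.
Vout = (2.2 * 1835e-6 * 5.3) / 4
Vout = 0.0213961 / 4 V
Vout = 0.00534903 V = 5.349 mV

5.349 mV
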